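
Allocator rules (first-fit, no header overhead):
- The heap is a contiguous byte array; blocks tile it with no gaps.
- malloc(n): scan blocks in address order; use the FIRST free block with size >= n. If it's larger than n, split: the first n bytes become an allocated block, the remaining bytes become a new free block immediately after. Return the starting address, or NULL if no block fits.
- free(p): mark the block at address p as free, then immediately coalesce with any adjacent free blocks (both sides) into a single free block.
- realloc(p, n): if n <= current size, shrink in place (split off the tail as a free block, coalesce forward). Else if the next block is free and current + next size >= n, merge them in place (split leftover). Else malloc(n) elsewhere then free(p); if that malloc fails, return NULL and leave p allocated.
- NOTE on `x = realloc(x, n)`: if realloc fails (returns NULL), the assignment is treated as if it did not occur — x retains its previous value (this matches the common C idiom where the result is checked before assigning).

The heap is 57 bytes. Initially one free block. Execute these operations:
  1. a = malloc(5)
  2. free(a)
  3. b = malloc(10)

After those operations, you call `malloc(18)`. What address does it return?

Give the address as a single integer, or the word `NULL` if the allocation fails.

Op 1: a = malloc(5) -> a = 0; heap: [0-4 ALLOC][5-56 FREE]
Op 2: free(a) -> (freed a); heap: [0-56 FREE]
Op 3: b = malloc(10) -> b = 0; heap: [0-9 ALLOC][10-56 FREE]
malloc(18): first-fit scan over [0-9 ALLOC][10-56 FREE] -> 10

Answer: 10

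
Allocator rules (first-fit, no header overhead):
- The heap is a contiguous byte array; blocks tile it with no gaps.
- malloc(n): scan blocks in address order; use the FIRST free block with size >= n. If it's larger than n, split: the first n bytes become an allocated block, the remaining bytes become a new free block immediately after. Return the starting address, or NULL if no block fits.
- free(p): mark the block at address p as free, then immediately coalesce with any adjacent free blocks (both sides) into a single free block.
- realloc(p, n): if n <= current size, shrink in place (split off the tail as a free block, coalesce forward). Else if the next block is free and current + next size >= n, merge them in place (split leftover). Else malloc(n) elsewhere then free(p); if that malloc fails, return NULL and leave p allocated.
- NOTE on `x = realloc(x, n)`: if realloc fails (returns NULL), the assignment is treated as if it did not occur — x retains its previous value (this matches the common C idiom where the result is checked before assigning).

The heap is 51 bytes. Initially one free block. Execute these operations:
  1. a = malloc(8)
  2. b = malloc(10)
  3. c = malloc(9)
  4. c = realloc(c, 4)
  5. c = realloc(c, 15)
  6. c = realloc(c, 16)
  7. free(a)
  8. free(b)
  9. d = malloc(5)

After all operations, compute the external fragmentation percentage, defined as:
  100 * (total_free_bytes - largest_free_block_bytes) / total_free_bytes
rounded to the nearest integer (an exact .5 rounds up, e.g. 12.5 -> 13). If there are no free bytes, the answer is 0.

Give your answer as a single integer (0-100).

Answer: 43

Derivation:
Op 1: a = malloc(8) -> a = 0; heap: [0-7 ALLOC][8-50 FREE]
Op 2: b = malloc(10) -> b = 8; heap: [0-7 ALLOC][8-17 ALLOC][18-50 FREE]
Op 3: c = malloc(9) -> c = 18; heap: [0-7 ALLOC][8-17 ALLOC][18-26 ALLOC][27-50 FREE]
Op 4: c = realloc(c, 4) -> c = 18; heap: [0-7 ALLOC][8-17 ALLOC][18-21 ALLOC][22-50 FREE]
Op 5: c = realloc(c, 15) -> c = 18; heap: [0-7 ALLOC][8-17 ALLOC][18-32 ALLOC][33-50 FREE]
Op 6: c = realloc(c, 16) -> c = 18; heap: [0-7 ALLOC][8-17 ALLOC][18-33 ALLOC][34-50 FREE]
Op 7: free(a) -> (freed a); heap: [0-7 FREE][8-17 ALLOC][18-33 ALLOC][34-50 FREE]
Op 8: free(b) -> (freed b); heap: [0-17 FREE][18-33 ALLOC][34-50 FREE]
Op 9: d = malloc(5) -> d = 0; heap: [0-4 ALLOC][5-17 FREE][18-33 ALLOC][34-50 FREE]
Free blocks: [13 17] total_free=30 largest=17 -> 100*(30-17)/30 = 1300/30 ≈ 43.333 -> rounds to 43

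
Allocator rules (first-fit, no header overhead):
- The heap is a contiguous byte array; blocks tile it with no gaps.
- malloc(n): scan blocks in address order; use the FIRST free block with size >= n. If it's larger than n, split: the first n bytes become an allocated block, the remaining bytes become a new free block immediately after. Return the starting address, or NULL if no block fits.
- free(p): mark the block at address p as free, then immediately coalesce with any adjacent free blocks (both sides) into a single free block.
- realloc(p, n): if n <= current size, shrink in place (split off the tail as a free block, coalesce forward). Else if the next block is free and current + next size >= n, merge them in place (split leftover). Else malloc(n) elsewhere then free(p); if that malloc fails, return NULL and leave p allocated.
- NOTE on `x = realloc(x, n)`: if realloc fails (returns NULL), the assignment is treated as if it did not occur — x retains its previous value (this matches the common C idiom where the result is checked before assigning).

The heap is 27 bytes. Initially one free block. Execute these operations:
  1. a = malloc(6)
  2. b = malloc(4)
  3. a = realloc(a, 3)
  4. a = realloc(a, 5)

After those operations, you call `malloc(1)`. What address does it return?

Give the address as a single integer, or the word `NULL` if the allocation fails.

Answer: 5

Derivation:
Op 1: a = malloc(6) -> a = 0; heap: [0-5 ALLOC][6-26 FREE]
Op 2: b = malloc(4) -> b = 6; heap: [0-5 ALLOC][6-9 ALLOC][10-26 FREE]
Op 3: a = realloc(a, 3) -> a = 0; heap: [0-2 ALLOC][3-5 FREE][6-9 ALLOC][10-26 FREE]
Op 4: a = realloc(a, 5) -> a = 0; heap: [0-4 ALLOC][5-5 FREE][6-9 ALLOC][10-26 FREE]
malloc(1): first-fit scan over [0-4 ALLOC][5-5 FREE][6-9 ALLOC][10-26 FREE] -> 5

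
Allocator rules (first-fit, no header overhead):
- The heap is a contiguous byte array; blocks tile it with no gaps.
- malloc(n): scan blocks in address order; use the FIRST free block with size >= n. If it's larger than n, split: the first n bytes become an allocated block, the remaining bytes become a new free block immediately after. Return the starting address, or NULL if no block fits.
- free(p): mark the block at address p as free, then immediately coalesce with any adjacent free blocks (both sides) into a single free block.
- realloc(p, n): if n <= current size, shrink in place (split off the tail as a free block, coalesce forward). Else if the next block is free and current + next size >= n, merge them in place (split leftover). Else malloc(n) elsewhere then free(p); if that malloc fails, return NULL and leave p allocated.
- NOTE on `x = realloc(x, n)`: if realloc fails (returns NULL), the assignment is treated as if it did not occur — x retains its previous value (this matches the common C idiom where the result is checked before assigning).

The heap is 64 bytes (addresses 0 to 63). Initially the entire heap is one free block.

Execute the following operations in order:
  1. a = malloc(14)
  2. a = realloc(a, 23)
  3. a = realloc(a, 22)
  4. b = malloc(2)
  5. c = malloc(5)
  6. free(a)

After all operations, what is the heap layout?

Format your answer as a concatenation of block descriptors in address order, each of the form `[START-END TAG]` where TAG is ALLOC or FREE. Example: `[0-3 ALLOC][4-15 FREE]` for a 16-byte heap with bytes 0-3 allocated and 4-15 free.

Answer: [0-21 FREE][22-23 ALLOC][24-28 ALLOC][29-63 FREE]

Derivation:
Op 1: a = malloc(14) -> a = 0; heap: [0-13 ALLOC][14-63 FREE]
Op 2: a = realloc(a, 23) -> a = 0; heap: [0-22 ALLOC][23-63 FREE]
Op 3: a = realloc(a, 22) -> a = 0; heap: [0-21 ALLOC][22-63 FREE]
Op 4: b = malloc(2) -> b = 22; heap: [0-21 ALLOC][22-23 ALLOC][24-63 FREE]
Op 5: c = malloc(5) -> c = 24; heap: [0-21 ALLOC][22-23 ALLOC][24-28 ALLOC][29-63 FREE]
Op 6: free(a) -> (freed a); heap: [0-21 FREE][22-23 ALLOC][24-28 ALLOC][29-63 FREE]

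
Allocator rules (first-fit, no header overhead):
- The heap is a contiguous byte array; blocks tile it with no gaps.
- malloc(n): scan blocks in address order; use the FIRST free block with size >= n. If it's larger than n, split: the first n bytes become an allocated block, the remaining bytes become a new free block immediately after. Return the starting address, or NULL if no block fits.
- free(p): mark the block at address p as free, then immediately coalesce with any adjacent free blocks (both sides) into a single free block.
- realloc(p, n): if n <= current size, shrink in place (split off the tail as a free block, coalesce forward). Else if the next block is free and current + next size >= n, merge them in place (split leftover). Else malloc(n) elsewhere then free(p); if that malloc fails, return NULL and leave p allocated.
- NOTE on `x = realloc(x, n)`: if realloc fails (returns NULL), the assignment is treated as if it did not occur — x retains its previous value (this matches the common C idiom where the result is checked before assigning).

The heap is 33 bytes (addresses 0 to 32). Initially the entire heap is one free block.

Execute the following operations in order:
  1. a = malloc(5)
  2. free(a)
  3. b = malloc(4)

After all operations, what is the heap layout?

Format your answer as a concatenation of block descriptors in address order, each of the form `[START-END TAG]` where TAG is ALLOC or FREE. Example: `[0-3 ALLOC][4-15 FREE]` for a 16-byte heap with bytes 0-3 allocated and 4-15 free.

Answer: [0-3 ALLOC][4-32 FREE]

Derivation:
Op 1: a = malloc(5) -> a = 0; heap: [0-4 ALLOC][5-32 FREE]
Op 2: free(a) -> (freed a); heap: [0-32 FREE]
Op 3: b = malloc(4) -> b = 0; heap: [0-3 ALLOC][4-32 FREE]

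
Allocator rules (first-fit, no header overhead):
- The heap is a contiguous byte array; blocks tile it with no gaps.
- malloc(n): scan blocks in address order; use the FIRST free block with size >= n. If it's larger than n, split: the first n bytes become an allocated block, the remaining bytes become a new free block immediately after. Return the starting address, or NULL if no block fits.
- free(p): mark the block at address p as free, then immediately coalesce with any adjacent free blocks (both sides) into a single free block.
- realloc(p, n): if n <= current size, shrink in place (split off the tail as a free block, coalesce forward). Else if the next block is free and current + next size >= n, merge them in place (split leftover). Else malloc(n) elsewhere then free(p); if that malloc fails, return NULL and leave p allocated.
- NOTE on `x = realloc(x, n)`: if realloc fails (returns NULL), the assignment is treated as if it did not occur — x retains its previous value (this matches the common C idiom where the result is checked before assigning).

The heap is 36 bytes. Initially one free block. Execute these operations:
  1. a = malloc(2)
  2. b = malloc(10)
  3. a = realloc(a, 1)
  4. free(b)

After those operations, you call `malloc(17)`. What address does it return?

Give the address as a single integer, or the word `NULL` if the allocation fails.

Answer: 1

Derivation:
Op 1: a = malloc(2) -> a = 0; heap: [0-1 ALLOC][2-35 FREE]
Op 2: b = malloc(10) -> b = 2; heap: [0-1 ALLOC][2-11 ALLOC][12-35 FREE]
Op 3: a = realloc(a, 1) -> a = 0; heap: [0-0 ALLOC][1-1 FREE][2-11 ALLOC][12-35 FREE]
Op 4: free(b) -> (freed b); heap: [0-0 ALLOC][1-35 FREE]
malloc(17): first-fit scan over [0-0 ALLOC][1-35 FREE] -> 1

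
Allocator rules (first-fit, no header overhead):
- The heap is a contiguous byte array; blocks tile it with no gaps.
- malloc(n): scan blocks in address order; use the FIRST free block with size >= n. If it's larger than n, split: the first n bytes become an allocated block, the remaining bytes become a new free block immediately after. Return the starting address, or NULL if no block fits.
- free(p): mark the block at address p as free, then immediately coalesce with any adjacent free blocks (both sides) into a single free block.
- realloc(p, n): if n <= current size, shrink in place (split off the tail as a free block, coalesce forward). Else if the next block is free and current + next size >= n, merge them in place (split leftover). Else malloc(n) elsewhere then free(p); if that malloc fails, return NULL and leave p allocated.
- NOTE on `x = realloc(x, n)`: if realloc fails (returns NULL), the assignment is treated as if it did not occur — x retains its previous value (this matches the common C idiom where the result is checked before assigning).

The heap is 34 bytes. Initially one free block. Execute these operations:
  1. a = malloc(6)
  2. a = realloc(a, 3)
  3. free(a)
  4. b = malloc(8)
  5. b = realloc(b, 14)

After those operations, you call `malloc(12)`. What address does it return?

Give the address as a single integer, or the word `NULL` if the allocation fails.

Op 1: a = malloc(6) -> a = 0; heap: [0-5 ALLOC][6-33 FREE]
Op 2: a = realloc(a, 3) -> a = 0; heap: [0-2 ALLOC][3-33 FREE]
Op 3: free(a) -> (freed a); heap: [0-33 FREE]
Op 4: b = malloc(8) -> b = 0; heap: [0-7 ALLOC][8-33 FREE]
Op 5: b = realloc(b, 14) -> b = 0; heap: [0-13 ALLOC][14-33 FREE]
malloc(12): first-fit scan over [0-13 ALLOC][14-33 FREE] -> 14

Answer: 14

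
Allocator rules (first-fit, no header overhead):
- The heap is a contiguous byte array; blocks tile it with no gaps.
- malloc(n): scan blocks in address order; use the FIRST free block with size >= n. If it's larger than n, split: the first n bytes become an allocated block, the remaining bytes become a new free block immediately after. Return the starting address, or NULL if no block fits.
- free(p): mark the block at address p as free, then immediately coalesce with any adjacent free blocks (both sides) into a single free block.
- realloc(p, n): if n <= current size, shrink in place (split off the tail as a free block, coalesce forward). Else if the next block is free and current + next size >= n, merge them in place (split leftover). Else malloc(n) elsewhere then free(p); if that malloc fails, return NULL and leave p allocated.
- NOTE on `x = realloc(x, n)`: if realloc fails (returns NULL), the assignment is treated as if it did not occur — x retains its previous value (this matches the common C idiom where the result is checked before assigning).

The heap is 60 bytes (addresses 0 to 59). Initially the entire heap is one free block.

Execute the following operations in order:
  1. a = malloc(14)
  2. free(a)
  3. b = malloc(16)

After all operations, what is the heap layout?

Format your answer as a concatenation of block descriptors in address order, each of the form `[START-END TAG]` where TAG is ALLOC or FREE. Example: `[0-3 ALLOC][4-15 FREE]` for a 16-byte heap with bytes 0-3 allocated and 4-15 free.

Op 1: a = malloc(14) -> a = 0; heap: [0-13 ALLOC][14-59 FREE]
Op 2: free(a) -> (freed a); heap: [0-59 FREE]
Op 3: b = malloc(16) -> b = 0; heap: [0-15 ALLOC][16-59 FREE]

Answer: [0-15 ALLOC][16-59 FREE]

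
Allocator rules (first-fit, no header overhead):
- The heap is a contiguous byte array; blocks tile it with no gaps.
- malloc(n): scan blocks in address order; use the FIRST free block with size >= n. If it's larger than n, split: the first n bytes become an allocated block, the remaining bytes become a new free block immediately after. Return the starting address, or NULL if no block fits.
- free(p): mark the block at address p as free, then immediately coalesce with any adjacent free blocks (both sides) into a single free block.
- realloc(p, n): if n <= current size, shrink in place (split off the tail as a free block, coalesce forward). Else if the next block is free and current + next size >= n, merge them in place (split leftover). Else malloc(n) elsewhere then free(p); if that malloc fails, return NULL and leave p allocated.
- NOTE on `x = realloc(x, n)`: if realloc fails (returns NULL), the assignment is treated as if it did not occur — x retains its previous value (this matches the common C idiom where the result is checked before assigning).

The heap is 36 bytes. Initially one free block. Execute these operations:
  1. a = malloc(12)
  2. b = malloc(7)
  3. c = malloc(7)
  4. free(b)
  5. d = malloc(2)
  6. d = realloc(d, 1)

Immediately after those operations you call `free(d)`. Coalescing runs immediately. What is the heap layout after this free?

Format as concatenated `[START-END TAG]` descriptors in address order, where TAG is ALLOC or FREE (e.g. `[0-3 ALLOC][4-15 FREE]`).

Answer: [0-11 ALLOC][12-18 FREE][19-25 ALLOC][26-35 FREE]

Derivation:
Op 1: a = malloc(12) -> a = 0; heap: [0-11 ALLOC][12-35 FREE]
Op 2: b = malloc(7) -> b = 12; heap: [0-11 ALLOC][12-18 ALLOC][19-35 FREE]
Op 3: c = malloc(7) -> c = 19; heap: [0-11 ALLOC][12-18 ALLOC][19-25 ALLOC][26-35 FREE]
Op 4: free(b) -> (freed b); heap: [0-11 ALLOC][12-18 FREE][19-25 ALLOC][26-35 FREE]
Op 5: d = malloc(2) -> d = 12; heap: [0-11 ALLOC][12-13 ALLOC][14-18 FREE][19-25 ALLOC][26-35 FREE]
Op 6: d = realloc(d, 1) -> d = 12; heap: [0-11 ALLOC][12-12 ALLOC][13-18 FREE][19-25 ALLOC][26-35 FREE]
free(d): d = 12 -> block [12-12 ALLOC]; mark free, coalesce with adjacent free neighbors -> [0-11 ALLOC][12-18 FREE][19-25 ALLOC][26-35 FREE]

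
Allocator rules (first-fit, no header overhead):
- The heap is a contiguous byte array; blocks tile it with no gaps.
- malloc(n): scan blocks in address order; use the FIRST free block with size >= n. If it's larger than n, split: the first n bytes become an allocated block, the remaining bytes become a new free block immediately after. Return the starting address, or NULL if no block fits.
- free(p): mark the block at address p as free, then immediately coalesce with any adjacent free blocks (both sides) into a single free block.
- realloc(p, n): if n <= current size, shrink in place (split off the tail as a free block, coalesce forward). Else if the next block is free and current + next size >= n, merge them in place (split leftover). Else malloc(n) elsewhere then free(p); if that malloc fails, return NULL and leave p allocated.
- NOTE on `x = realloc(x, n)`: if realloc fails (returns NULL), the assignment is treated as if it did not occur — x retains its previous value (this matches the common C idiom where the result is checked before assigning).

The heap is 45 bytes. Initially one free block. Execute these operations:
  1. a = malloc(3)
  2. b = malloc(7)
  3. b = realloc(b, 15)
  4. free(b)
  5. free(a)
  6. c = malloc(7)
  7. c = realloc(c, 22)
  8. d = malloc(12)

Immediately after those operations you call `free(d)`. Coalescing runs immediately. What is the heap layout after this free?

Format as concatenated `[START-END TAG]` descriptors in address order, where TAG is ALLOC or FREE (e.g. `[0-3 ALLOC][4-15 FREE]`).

Op 1: a = malloc(3) -> a = 0; heap: [0-2 ALLOC][3-44 FREE]
Op 2: b = malloc(7) -> b = 3; heap: [0-2 ALLOC][3-9 ALLOC][10-44 FREE]
Op 3: b = realloc(b, 15) -> b = 3; heap: [0-2 ALLOC][3-17 ALLOC][18-44 FREE]
Op 4: free(b) -> (freed b); heap: [0-2 ALLOC][3-44 FREE]
Op 5: free(a) -> (freed a); heap: [0-44 FREE]
Op 6: c = malloc(7) -> c = 0; heap: [0-6 ALLOC][7-44 FREE]
Op 7: c = realloc(c, 22) -> c = 0; heap: [0-21 ALLOC][22-44 FREE]
Op 8: d = malloc(12) -> d = 22; heap: [0-21 ALLOC][22-33 ALLOC][34-44 FREE]
free(d): d = 22 -> block [22-33 ALLOC]; mark free, coalesce with adjacent free neighbors -> [0-21 ALLOC][22-44 FREE]

Answer: [0-21 ALLOC][22-44 FREE]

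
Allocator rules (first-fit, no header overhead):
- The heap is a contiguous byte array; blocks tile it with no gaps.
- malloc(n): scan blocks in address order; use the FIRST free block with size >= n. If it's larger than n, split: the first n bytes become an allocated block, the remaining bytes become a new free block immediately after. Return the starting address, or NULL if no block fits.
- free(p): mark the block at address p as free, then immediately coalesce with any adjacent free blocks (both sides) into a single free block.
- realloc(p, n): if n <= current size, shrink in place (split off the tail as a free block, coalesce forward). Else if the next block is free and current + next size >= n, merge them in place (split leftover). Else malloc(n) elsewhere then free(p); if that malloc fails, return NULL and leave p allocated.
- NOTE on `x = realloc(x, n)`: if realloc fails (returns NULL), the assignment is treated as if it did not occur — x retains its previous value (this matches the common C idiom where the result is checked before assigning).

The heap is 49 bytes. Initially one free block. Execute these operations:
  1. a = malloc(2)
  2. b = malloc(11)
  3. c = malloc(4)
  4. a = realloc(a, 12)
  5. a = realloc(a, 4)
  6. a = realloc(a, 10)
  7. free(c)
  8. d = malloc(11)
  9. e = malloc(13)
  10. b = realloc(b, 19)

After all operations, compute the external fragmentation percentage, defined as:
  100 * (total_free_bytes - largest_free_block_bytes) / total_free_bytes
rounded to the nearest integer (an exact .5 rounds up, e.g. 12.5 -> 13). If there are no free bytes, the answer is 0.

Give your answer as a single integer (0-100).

Answer: 35

Derivation:
Op 1: a = malloc(2) -> a = 0; heap: [0-1 ALLOC][2-48 FREE]
Op 2: b = malloc(11) -> b = 2; heap: [0-1 ALLOC][2-12 ALLOC][13-48 FREE]
Op 3: c = malloc(4) -> c = 13; heap: [0-1 ALLOC][2-12 ALLOC][13-16 ALLOC][17-48 FREE]
Op 4: a = realloc(a, 12) -> a = 17; heap: [0-1 FREE][2-12 ALLOC][13-16 ALLOC][17-28 ALLOC][29-48 FREE]
Op 5: a = realloc(a, 4) -> a = 17; heap: [0-1 FREE][2-12 ALLOC][13-16 ALLOC][17-20 ALLOC][21-48 FREE]
Op 6: a = realloc(a, 10) -> a = 17; heap: [0-1 FREE][2-12 ALLOC][13-16 ALLOC][17-26 ALLOC][27-48 FREE]
Op 7: free(c) -> (freed c); heap: [0-1 FREE][2-12 ALLOC][13-16 FREE][17-26 ALLOC][27-48 FREE]
Op 8: d = malloc(11) -> d = 27; heap: [0-1 FREE][2-12 ALLOC][13-16 FREE][17-26 ALLOC][27-37 ALLOC][38-48 FREE]
Op 9: e = malloc(13) -> e = NULL; heap: [0-1 FREE][2-12 ALLOC][13-16 FREE][17-26 ALLOC][27-37 ALLOC][38-48 FREE]
Op 10: b = realloc(b, 19) -> NULL (b unchanged); heap: [0-1 FREE][2-12 ALLOC][13-16 FREE][17-26 ALLOC][27-37 ALLOC][38-48 FREE]
Free blocks: [2 4 11] total_free=17 largest=11 -> 100*(17-11)/17 = 600/17 ≈ 35.294 -> rounds to 35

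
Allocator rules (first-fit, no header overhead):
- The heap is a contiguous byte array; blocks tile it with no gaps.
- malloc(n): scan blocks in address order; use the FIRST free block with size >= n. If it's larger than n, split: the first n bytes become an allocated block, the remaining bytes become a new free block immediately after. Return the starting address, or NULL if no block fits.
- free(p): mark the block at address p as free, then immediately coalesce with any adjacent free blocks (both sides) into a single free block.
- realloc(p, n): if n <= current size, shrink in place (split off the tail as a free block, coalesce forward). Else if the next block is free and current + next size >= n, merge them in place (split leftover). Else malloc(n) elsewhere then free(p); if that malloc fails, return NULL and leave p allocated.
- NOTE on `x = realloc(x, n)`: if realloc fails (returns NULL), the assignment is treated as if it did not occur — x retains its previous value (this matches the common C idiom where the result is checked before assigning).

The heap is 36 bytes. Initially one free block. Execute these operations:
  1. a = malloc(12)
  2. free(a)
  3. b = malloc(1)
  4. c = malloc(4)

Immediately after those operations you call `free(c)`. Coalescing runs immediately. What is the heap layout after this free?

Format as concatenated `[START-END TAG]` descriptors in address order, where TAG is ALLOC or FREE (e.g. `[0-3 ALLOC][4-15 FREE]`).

Op 1: a = malloc(12) -> a = 0; heap: [0-11 ALLOC][12-35 FREE]
Op 2: free(a) -> (freed a); heap: [0-35 FREE]
Op 3: b = malloc(1) -> b = 0; heap: [0-0 ALLOC][1-35 FREE]
Op 4: c = malloc(4) -> c = 1; heap: [0-0 ALLOC][1-4 ALLOC][5-35 FREE]
free(c): c = 1 -> block [1-4 ALLOC]; mark free, coalesce with adjacent free neighbors -> [0-0 ALLOC][1-35 FREE]

Answer: [0-0 ALLOC][1-35 FREE]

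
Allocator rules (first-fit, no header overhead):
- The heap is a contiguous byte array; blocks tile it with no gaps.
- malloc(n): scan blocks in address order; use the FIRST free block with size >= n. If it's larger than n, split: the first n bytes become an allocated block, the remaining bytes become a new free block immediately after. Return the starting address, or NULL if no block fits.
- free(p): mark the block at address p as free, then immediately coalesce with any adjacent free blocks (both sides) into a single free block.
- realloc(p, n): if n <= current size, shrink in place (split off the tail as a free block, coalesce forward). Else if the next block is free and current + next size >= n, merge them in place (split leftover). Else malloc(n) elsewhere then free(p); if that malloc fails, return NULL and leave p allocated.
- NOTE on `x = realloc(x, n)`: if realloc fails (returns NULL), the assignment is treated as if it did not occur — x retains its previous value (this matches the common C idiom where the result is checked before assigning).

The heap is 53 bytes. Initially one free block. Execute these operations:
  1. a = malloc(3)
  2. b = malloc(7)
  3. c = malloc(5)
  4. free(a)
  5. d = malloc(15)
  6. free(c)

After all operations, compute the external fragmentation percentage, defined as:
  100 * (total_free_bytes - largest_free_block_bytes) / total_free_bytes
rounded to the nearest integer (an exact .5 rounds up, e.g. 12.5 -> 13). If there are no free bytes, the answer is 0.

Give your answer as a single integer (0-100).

Answer: 26

Derivation:
Op 1: a = malloc(3) -> a = 0; heap: [0-2 ALLOC][3-52 FREE]
Op 2: b = malloc(7) -> b = 3; heap: [0-2 ALLOC][3-9 ALLOC][10-52 FREE]
Op 3: c = malloc(5) -> c = 10; heap: [0-2 ALLOC][3-9 ALLOC][10-14 ALLOC][15-52 FREE]
Op 4: free(a) -> (freed a); heap: [0-2 FREE][3-9 ALLOC][10-14 ALLOC][15-52 FREE]
Op 5: d = malloc(15) -> d = 15; heap: [0-2 FREE][3-9 ALLOC][10-14 ALLOC][15-29 ALLOC][30-52 FREE]
Op 6: free(c) -> (freed c); heap: [0-2 FREE][3-9 ALLOC][10-14 FREE][15-29 ALLOC][30-52 FREE]
Free blocks: [3 5 23] total_free=31 largest=23 -> 100*(31-23)/31 = 800/31 ≈ 25.806 -> rounds to 26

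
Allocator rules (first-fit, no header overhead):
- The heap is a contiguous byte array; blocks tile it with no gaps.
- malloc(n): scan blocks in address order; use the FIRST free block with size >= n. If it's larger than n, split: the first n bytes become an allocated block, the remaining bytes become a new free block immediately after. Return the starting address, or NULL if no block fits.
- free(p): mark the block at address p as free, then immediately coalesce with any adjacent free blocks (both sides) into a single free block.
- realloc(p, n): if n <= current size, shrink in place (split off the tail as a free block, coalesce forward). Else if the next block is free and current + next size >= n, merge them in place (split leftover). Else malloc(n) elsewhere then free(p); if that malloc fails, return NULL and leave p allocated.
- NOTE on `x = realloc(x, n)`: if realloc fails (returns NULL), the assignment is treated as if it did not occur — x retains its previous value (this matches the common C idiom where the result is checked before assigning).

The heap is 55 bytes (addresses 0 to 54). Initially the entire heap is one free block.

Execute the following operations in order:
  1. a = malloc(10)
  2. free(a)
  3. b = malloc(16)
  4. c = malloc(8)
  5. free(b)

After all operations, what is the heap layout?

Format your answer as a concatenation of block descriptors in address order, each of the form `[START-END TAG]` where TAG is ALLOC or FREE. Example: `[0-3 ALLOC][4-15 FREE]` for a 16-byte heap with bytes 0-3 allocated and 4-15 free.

Answer: [0-15 FREE][16-23 ALLOC][24-54 FREE]

Derivation:
Op 1: a = malloc(10) -> a = 0; heap: [0-9 ALLOC][10-54 FREE]
Op 2: free(a) -> (freed a); heap: [0-54 FREE]
Op 3: b = malloc(16) -> b = 0; heap: [0-15 ALLOC][16-54 FREE]
Op 4: c = malloc(8) -> c = 16; heap: [0-15 ALLOC][16-23 ALLOC][24-54 FREE]
Op 5: free(b) -> (freed b); heap: [0-15 FREE][16-23 ALLOC][24-54 FREE]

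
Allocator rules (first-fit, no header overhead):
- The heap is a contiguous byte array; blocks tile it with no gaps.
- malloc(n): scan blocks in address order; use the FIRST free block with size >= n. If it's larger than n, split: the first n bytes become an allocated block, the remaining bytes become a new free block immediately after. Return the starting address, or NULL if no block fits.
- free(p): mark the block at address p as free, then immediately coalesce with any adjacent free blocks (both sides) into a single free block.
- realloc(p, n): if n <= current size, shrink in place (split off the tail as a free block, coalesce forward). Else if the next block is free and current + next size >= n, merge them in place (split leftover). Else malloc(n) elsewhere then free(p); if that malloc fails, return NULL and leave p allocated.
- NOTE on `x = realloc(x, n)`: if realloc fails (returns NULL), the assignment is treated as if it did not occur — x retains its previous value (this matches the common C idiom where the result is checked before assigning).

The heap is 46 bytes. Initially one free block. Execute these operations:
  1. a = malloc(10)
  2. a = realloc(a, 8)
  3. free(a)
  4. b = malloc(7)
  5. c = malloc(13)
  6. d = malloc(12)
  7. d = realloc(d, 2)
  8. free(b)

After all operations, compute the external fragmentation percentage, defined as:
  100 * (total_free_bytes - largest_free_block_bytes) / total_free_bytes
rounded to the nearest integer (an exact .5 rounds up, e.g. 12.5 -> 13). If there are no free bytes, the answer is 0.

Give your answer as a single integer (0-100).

Answer: 23

Derivation:
Op 1: a = malloc(10) -> a = 0; heap: [0-9 ALLOC][10-45 FREE]
Op 2: a = realloc(a, 8) -> a = 0; heap: [0-7 ALLOC][8-45 FREE]
Op 3: free(a) -> (freed a); heap: [0-45 FREE]
Op 4: b = malloc(7) -> b = 0; heap: [0-6 ALLOC][7-45 FREE]
Op 5: c = malloc(13) -> c = 7; heap: [0-6 ALLOC][7-19 ALLOC][20-45 FREE]
Op 6: d = malloc(12) -> d = 20; heap: [0-6 ALLOC][7-19 ALLOC][20-31 ALLOC][32-45 FREE]
Op 7: d = realloc(d, 2) -> d = 20; heap: [0-6 ALLOC][7-19 ALLOC][20-21 ALLOC][22-45 FREE]
Op 8: free(b) -> (freed b); heap: [0-6 FREE][7-19 ALLOC][20-21 ALLOC][22-45 FREE]
Free blocks: [7 24] total_free=31 largest=24 -> 100*(31-24)/31 = 700/31 ≈ 22.581 -> rounds to 23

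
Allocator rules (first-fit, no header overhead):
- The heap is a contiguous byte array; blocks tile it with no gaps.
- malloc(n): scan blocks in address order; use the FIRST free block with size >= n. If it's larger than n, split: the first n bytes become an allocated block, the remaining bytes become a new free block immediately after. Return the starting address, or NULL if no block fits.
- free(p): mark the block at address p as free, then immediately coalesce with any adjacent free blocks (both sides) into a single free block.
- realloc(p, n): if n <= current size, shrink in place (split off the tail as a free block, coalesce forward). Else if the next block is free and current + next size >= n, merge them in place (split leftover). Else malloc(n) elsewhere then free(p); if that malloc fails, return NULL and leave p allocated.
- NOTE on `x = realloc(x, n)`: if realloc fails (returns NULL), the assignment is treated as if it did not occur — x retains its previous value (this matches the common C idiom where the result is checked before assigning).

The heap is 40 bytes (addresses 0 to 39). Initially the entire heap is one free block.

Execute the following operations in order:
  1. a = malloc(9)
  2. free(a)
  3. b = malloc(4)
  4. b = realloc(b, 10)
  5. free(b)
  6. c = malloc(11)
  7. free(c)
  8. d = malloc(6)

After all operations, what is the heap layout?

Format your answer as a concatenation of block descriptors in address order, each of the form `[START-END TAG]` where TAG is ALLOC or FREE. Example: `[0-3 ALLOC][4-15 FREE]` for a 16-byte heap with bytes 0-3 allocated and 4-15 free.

Op 1: a = malloc(9) -> a = 0; heap: [0-8 ALLOC][9-39 FREE]
Op 2: free(a) -> (freed a); heap: [0-39 FREE]
Op 3: b = malloc(4) -> b = 0; heap: [0-3 ALLOC][4-39 FREE]
Op 4: b = realloc(b, 10) -> b = 0; heap: [0-9 ALLOC][10-39 FREE]
Op 5: free(b) -> (freed b); heap: [0-39 FREE]
Op 6: c = malloc(11) -> c = 0; heap: [0-10 ALLOC][11-39 FREE]
Op 7: free(c) -> (freed c); heap: [0-39 FREE]
Op 8: d = malloc(6) -> d = 0; heap: [0-5 ALLOC][6-39 FREE]

Answer: [0-5 ALLOC][6-39 FREE]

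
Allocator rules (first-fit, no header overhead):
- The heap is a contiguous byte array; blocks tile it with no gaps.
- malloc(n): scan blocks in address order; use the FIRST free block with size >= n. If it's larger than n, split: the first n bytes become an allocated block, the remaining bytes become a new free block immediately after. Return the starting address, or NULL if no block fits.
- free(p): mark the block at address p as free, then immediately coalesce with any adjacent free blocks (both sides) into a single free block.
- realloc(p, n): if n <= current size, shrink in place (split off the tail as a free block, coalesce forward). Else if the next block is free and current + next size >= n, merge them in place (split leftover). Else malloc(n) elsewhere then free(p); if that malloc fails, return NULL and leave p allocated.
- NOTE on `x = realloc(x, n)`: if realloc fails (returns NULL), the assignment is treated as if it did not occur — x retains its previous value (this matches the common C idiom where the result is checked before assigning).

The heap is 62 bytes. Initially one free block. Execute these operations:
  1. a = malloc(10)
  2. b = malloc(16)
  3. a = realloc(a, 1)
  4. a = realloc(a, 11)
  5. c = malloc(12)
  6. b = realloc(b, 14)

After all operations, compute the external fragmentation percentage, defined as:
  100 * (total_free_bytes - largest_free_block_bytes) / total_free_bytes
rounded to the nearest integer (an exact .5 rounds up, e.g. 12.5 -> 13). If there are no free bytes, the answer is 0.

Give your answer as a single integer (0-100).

Op 1: a = malloc(10) -> a = 0; heap: [0-9 ALLOC][10-61 FREE]
Op 2: b = malloc(16) -> b = 10; heap: [0-9 ALLOC][10-25 ALLOC][26-61 FREE]
Op 3: a = realloc(a, 1) -> a = 0; heap: [0-0 ALLOC][1-9 FREE][10-25 ALLOC][26-61 FREE]
Op 4: a = realloc(a, 11) -> a = 26; heap: [0-9 FREE][10-25 ALLOC][26-36 ALLOC][37-61 FREE]
Op 5: c = malloc(12) -> c = 37; heap: [0-9 FREE][10-25 ALLOC][26-36 ALLOC][37-48 ALLOC][49-61 FREE]
Op 6: b = realloc(b, 14) -> b = 10; heap: [0-9 FREE][10-23 ALLOC][24-25 FREE][26-36 ALLOC][37-48 ALLOC][49-61 FREE]
Free blocks: [10 2 13] total_free=25 largest=13 -> 100*(25-13)/25 = 1200/25 = 48

Answer: 48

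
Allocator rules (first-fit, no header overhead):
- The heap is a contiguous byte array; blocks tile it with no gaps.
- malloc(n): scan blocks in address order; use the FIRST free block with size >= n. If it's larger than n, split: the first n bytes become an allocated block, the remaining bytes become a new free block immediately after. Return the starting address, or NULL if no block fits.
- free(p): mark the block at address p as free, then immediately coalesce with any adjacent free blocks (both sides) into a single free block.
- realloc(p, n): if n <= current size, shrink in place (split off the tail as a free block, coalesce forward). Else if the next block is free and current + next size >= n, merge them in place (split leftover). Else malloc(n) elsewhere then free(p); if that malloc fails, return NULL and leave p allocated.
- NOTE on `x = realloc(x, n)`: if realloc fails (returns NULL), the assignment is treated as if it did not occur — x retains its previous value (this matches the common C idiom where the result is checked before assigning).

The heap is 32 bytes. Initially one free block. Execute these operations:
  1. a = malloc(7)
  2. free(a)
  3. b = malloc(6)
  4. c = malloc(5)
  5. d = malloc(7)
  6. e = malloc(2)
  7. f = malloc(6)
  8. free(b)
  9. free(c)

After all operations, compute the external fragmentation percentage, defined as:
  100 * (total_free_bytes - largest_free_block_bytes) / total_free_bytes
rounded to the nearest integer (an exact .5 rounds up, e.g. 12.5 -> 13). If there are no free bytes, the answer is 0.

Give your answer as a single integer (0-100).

Op 1: a = malloc(7) -> a = 0; heap: [0-6 ALLOC][7-31 FREE]
Op 2: free(a) -> (freed a); heap: [0-31 FREE]
Op 3: b = malloc(6) -> b = 0; heap: [0-5 ALLOC][6-31 FREE]
Op 4: c = malloc(5) -> c = 6; heap: [0-5 ALLOC][6-10 ALLOC][11-31 FREE]
Op 5: d = malloc(7) -> d = 11; heap: [0-5 ALLOC][6-10 ALLOC][11-17 ALLOC][18-31 FREE]
Op 6: e = malloc(2) -> e = 18; heap: [0-5 ALLOC][6-10 ALLOC][11-17 ALLOC][18-19 ALLOC][20-31 FREE]
Op 7: f = malloc(6) -> f = 20; heap: [0-5 ALLOC][6-10 ALLOC][11-17 ALLOC][18-19 ALLOC][20-25 ALLOC][26-31 FREE]
Op 8: free(b) -> (freed b); heap: [0-5 FREE][6-10 ALLOC][11-17 ALLOC][18-19 ALLOC][20-25 ALLOC][26-31 FREE]
Op 9: free(c) -> (freed c); heap: [0-10 FREE][11-17 ALLOC][18-19 ALLOC][20-25 ALLOC][26-31 FREE]
Free blocks: [11 6] total_free=17 largest=11 -> 100*(17-11)/17 = 600/17 ≈ 35.294 -> rounds to 35

Answer: 35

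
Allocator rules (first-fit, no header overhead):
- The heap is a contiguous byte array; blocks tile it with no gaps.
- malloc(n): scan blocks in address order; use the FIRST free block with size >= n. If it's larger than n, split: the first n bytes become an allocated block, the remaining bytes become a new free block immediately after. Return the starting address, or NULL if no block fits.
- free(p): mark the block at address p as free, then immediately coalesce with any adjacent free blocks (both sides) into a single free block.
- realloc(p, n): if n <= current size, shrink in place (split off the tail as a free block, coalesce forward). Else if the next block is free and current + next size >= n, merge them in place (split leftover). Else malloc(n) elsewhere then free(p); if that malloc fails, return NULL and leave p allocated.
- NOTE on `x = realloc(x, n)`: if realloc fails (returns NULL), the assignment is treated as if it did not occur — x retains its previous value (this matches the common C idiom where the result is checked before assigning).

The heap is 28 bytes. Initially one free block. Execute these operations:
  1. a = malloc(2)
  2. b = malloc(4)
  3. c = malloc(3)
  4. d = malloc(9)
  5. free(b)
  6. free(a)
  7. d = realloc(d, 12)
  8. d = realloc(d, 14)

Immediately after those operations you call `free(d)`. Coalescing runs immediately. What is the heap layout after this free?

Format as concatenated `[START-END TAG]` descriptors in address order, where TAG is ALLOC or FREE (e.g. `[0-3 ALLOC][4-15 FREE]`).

Answer: [0-5 FREE][6-8 ALLOC][9-27 FREE]

Derivation:
Op 1: a = malloc(2) -> a = 0; heap: [0-1 ALLOC][2-27 FREE]
Op 2: b = malloc(4) -> b = 2; heap: [0-1 ALLOC][2-5 ALLOC][6-27 FREE]
Op 3: c = malloc(3) -> c = 6; heap: [0-1 ALLOC][2-5 ALLOC][6-8 ALLOC][9-27 FREE]
Op 4: d = malloc(9) -> d = 9; heap: [0-1 ALLOC][2-5 ALLOC][6-8 ALLOC][9-17 ALLOC][18-27 FREE]
Op 5: free(b) -> (freed b); heap: [0-1 ALLOC][2-5 FREE][6-8 ALLOC][9-17 ALLOC][18-27 FREE]
Op 6: free(a) -> (freed a); heap: [0-5 FREE][6-8 ALLOC][9-17 ALLOC][18-27 FREE]
Op 7: d = realloc(d, 12) -> d = 9; heap: [0-5 FREE][6-8 ALLOC][9-20 ALLOC][21-27 FREE]
Op 8: d = realloc(d, 14) -> d = 9; heap: [0-5 FREE][6-8 ALLOC][9-22 ALLOC][23-27 FREE]
free(d): d = 9 -> block [9-22 ALLOC]; mark free, coalesce with adjacent free neighbors -> [0-5 FREE][6-8 ALLOC][9-27 FREE]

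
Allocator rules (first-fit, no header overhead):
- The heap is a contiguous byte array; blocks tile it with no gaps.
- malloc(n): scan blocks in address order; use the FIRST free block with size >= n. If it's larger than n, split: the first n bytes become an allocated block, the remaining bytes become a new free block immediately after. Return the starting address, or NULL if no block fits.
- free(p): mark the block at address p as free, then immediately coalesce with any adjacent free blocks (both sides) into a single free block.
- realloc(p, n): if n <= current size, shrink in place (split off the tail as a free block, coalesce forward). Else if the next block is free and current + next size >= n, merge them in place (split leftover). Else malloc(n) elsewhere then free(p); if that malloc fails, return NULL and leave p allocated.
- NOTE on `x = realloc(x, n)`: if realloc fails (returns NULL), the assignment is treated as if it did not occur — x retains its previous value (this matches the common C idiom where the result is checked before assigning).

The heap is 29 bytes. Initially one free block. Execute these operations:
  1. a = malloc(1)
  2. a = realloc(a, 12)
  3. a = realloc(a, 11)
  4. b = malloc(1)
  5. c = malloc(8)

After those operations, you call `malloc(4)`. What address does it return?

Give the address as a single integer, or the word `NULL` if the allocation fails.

Answer: 20

Derivation:
Op 1: a = malloc(1) -> a = 0; heap: [0-0 ALLOC][1-28 FREE]
Op 2: a = realloc(a, 12) -> a = 0; heap: [0-11 ALLOC][12-28 FREE]
Op 3: a = realloc(a, 11) -> a = 0; heap: [0-10 ALLOC][11-28 FREE]
Op 4: b = malloc(1) -> b = 11; heap: [0-10 ALLOC][11-11 ALLOC][12-28 FREE]
Op 5: c = malloc(8) -> c = 12; heap: [0-10 ALLOC][11-11 ALLOC][12-19 ALLOC][20-28 FREE]
malloc(4): first-fit scan over [0-10 ALLOC][11-11 ALLOC][12-19 ALLOC][20-28 FREE] -> 20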